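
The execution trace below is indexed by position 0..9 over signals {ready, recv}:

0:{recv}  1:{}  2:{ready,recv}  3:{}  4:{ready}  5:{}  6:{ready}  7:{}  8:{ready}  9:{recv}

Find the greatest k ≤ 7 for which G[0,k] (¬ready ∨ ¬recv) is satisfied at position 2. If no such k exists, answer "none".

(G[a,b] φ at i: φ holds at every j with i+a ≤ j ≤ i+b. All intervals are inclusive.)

(¬ready ∨ ¬recv) must hold from j=2 onward; find where it first fails.
  j=2: fails → no k works.

none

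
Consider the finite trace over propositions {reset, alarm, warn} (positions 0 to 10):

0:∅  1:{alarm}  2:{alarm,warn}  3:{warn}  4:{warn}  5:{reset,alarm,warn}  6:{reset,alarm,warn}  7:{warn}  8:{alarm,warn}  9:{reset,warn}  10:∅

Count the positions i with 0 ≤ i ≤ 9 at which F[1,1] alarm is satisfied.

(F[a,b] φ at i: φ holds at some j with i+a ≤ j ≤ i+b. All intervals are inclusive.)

Evaluate at each i in [0,9]:
  i=0: ✓ (witness j=1)
  i=1: ✓ (witness j=2)
  i=2: ✗ (none in [3,3])
  i=3: ✗ (none in [4,4])
  i=4: ✓ (witness j=5)
  i=5: ✓ (witness j=6)
  i=6: ✗ (none in [7,7])
  i=7: ✓ (witness j=8)
  i=8: ✗ (none in [9,9])
  i=9: ✗ (none in [10,10])
Positions where it holds: {0, 1, 4, 5, 7} → 5.

5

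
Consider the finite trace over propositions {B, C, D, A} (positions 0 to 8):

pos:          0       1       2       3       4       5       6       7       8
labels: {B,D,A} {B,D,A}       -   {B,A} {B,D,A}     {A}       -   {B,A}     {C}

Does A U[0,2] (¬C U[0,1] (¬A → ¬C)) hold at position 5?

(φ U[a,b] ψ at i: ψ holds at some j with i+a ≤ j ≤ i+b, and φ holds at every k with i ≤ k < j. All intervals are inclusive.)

Need some j in [5,7] with (¬C U[0,1] (¬A → ¬C)), and A at every k in [5,j-1].
  j=5: (¬C U[0,1] (¬A → ¬C)) holds; no prefix to check → satisfied.

Yes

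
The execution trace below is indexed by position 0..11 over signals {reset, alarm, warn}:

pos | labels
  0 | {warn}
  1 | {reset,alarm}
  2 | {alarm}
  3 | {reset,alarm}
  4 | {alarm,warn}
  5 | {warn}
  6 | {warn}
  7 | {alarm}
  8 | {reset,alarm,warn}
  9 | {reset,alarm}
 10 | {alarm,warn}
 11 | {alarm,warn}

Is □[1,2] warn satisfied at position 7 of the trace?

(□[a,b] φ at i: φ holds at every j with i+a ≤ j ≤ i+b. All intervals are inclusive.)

No

Check warn at every j in [8,9]:
  j=8: true
  j=9: false
Fails at j=9 → formula fails.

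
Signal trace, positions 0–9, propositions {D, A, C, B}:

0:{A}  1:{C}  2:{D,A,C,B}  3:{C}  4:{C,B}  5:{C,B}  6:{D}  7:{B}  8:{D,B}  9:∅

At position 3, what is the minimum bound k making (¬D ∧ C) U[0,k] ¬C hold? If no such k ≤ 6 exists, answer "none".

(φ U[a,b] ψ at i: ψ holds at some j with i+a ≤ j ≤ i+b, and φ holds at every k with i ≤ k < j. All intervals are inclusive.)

Need earliest j ≥ 3 with ¬C, and (¬D ∧ C) at every k in [3,j-1].
  j=3: rhs fails.
  j=4: rhs fails.
  j=5: rhs fails.
  j=6: rhs holds; lhs holds on [3,5]. k = 3.

3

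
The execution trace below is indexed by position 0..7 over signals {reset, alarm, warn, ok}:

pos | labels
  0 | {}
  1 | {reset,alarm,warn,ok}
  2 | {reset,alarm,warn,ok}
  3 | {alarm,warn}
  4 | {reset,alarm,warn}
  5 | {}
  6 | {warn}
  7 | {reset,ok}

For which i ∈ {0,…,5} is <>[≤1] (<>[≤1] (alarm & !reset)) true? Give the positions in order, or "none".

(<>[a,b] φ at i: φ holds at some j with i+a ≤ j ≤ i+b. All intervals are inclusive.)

Evaluate at each i in [0,5]:
  i=0: ✗ (none in [0,1])
  i=1: ✓ (witness j=2)
  i=2: ✓ (witness j=2)
  i=3: ✓ (witness j=3)
  i=4: ✗ (none in [4,5])
  i=5: ✗ (none in [5,6])

1, 2, 3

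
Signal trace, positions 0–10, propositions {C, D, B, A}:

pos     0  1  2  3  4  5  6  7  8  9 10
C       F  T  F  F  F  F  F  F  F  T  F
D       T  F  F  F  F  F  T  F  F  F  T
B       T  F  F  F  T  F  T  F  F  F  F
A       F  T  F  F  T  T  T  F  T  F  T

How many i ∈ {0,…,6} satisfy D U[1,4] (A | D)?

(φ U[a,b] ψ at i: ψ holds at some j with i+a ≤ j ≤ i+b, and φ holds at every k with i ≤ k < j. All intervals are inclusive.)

Evaluate at each i in [0,6]:
  i=0: ✓ (rhs at j=1; lhs holds on [0,0])
  i=1: ✗ (lhs fails at k=1 before rhs at j=4)
  i=2: ✗ (lhs fails at k=2 before rhs at j=4)
  i=3: ✗ (lhs fails at k=3 before rhs at j=4)
  i=4: ✗ (lhs fails at k=4 before rhs at j=5)
  i=5: ✗ (lhs fails at k=5 before rhs at j=6)
  i=6: ✗ (lhs fails at k=7 before rhs at j=8)
Positions where it holds: {0} → 1.

1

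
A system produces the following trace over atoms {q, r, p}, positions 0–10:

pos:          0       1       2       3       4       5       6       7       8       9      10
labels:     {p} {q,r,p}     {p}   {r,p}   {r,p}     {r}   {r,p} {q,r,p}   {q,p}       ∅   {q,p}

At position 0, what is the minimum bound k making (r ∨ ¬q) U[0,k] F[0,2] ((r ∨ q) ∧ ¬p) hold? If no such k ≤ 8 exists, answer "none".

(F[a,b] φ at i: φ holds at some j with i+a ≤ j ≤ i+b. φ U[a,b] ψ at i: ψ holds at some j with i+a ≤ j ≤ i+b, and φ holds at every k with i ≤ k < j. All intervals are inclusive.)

Need earliest j ≥ 0 with F[0,2] ((r ∨ q) ∧ ¬p), and (r ∨ ¬q) at every k in [0,j-1].
  j=0: rhs fails.
  j=1: rhs fails.
  j=2: rhs fails.
  j=3: rhs holds; lhs holds on [0,2]. k = 3.

3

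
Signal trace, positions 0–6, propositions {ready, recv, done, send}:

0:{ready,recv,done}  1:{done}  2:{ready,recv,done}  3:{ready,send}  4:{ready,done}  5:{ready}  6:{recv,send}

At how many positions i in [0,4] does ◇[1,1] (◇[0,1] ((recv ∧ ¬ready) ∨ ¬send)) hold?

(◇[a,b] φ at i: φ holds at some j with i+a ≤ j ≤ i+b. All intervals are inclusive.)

5

Evaluate at each i in [0,4]:
  i=0: ✓ (witness j=1)
  i=1: ✓ (witness j=2)
  i=2: ✓ (witness j=3)
  i=3: ✓ (witness j=4)
  i=4: ✓ (witness j=5)
Positions where it holds: {0, 1, 2, 3, 4} → 5.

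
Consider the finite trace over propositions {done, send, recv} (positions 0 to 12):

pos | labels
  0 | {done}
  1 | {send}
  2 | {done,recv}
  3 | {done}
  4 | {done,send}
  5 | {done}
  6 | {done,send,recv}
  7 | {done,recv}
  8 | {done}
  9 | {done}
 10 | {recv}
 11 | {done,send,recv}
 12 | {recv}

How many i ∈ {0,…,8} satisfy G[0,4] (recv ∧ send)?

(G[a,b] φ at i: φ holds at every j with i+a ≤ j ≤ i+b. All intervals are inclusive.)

Evaluate at each i in [0,8]:
  i=0: ✗ (fails at j=0)
  i=1: ✗ (fails at j=1)
  i=2: ✗ (fails at j=2)
  i=3: ✗ (fails at j=3)
  i=4: ✗ (fails at j=4)
  i=5: ✗ (fails at j=5)
  i=6: ✗ (fails at j=7)
  i=7: ✗ (fails at j=7)
  i=8: ✗ (fails at j=8)
Positions where it holds: {} → 0.

0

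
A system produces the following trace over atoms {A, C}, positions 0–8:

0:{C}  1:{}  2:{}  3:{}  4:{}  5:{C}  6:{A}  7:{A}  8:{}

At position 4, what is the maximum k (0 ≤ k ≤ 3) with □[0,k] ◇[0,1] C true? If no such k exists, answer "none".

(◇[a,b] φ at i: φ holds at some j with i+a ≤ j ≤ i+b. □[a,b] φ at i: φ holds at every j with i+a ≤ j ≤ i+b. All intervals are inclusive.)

◇[0,1] C must hold from j=4 onward; find where it first fails.
  j=4: holds
  j=5: holds
  j=6: fails
Holds on [4,5], so largest k = 1.

1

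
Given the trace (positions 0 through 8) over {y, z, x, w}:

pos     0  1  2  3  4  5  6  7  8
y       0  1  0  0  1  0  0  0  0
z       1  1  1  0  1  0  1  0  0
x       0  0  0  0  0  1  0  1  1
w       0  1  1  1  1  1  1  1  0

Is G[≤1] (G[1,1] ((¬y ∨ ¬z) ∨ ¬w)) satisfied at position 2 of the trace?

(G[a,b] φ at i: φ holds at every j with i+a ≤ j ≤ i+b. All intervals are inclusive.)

Check G[1,1] ((¬y ∨ ¬z) ∨ ¬w) at every j in [2,3]:
  j=2: holds on [3,3]
  j=3: fails at 4
Fails at j=3 → formula fails.

No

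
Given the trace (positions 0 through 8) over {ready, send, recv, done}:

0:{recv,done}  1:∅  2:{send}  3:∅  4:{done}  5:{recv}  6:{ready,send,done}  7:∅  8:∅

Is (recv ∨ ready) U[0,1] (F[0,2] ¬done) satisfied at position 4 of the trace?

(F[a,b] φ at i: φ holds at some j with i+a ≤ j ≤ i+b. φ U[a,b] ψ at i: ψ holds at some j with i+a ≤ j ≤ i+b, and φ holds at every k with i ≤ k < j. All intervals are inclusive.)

Need some j in [4,5] with F[0,2] ¬done, and (recv ∨ ready) at every k in [4,j-1].
  j=4: F[0,2] ¬done holds; no prefix to check → satisfied.

Holds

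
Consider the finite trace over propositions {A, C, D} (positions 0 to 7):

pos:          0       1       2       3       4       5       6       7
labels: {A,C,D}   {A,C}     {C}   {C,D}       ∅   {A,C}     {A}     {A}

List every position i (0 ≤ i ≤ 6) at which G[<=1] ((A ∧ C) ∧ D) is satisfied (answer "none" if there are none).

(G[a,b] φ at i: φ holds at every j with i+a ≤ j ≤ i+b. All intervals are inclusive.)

none

Evaluate at each i in [0,6]:
  i=0: ✗ (fails at j=1)
  i=1: ✗ (fails at j=1)
  i=2: ✗ (fails at j=2)
  i=3: ✗ (fails at j=3)
  i=4: ✗ (fails at j=4)
  i=5: ✗ (fails at j=5)
  i=6: ✗ (fails at j=6)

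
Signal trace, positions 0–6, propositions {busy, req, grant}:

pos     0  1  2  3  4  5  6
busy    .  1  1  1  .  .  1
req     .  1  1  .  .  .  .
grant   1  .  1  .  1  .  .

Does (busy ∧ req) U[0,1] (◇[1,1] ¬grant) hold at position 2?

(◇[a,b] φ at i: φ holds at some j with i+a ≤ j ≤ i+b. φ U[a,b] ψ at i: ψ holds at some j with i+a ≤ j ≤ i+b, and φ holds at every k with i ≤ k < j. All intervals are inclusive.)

Yes

Need some j in [2,3] with ◇[1,1] ¬grant, and (busy ∧ req) at every k in [2,j-1].
  j=2: ◇[1,1] ¬grant holds; no prefix to check → satisfied.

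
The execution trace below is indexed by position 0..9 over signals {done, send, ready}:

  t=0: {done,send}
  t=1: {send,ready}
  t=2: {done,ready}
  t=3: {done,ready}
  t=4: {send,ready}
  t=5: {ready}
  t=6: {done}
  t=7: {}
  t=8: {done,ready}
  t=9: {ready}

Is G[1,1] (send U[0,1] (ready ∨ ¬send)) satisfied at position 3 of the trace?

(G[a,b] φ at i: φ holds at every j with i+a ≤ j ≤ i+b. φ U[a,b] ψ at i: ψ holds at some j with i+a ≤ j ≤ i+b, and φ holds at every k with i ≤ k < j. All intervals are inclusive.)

Check (send U[0,1] (ready ∨ ¬send)) at every j in [4,4]:
  j=4: holds
All positions satisfy it → formula holds.

Holds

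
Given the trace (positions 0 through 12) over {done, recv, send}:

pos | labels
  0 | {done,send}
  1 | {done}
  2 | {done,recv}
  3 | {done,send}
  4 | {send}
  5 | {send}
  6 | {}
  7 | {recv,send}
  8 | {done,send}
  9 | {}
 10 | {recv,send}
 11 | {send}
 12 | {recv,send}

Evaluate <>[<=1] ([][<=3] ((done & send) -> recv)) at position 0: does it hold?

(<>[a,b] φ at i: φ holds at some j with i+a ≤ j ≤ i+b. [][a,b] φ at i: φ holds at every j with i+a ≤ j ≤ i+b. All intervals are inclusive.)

False

Check [][<=3] ((done & send) -> recv) at each j in [0,1]:
  j=0: fails at 0
  j=1: fails at 3
No position in the window satisfies it → formula fails.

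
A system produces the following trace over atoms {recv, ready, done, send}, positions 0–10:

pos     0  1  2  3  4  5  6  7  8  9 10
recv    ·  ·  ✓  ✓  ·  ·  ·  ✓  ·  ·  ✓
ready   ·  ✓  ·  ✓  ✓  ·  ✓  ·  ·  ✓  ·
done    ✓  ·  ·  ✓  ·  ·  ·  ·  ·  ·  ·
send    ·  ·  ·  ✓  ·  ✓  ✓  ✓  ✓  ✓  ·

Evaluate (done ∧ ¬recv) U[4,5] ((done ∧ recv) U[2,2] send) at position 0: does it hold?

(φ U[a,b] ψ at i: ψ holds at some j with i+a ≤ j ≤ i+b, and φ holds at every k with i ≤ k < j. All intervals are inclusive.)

Need some j in [4,5] with ((done ∧ recv) U[2,2] send), and (done ∧ ¬recv) at every k in [0,j-1].
  j=4: ((done ∧ recv) U[2,2] send) — fails.
  j=5: ((done ∧ recv) U[2,2] send) — fails.
No j in the window works → until fails.

False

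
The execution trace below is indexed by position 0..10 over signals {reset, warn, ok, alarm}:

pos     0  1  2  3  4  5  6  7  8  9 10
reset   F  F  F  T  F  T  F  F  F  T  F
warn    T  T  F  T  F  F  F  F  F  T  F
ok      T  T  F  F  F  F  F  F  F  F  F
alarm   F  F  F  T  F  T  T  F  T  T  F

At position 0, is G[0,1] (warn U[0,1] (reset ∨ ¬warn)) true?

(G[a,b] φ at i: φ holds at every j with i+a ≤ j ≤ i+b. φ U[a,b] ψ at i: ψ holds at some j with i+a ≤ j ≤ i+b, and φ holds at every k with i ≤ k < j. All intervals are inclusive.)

False

Check (warn U[0,1] (reset ∨ ¬warn)) at every j in [0,1]:
  j=0: fails
  j=1: holds
Fails at j=0 → formula fails.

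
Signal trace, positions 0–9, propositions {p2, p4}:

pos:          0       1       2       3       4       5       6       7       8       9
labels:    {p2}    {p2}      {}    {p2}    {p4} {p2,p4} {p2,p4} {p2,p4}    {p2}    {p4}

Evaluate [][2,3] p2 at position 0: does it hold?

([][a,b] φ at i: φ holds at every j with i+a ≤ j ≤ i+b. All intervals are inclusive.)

No

Check p2 at every j in [2,3]:
  j=2: false
  j=3: true
Fails at j=2 → formula fails.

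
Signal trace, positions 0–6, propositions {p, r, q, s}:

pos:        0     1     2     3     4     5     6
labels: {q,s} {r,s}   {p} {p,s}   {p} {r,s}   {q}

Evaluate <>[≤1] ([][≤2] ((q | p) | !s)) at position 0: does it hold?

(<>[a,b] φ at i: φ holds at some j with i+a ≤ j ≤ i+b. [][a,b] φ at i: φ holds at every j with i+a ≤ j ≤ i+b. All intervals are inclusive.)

Check [][≤2] ((q | p) | !s) at each j in [0,1]:
  j=0: fails at 1
  j=1: fails at 1
No position in the window satisfies it → formula fails.

Does not hold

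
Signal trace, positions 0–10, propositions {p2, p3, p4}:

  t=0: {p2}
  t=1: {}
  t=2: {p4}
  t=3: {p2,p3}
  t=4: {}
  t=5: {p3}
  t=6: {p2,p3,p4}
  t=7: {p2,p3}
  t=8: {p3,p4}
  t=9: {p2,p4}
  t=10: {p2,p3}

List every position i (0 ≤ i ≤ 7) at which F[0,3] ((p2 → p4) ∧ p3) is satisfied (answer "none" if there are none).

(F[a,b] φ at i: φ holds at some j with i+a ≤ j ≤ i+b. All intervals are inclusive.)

2, 3, 4, 5, 6, 7

Evaluate at each i in [0,7]:
  i=0: ✗ (none in [0,3])
  i=1: ✗ (none in [1,4])
  i=2: ✓ (witness j=5)
  i=3: ✓ (witness j=5)
  i=4: ✓ (witness j=5)
  i=5: ✓ (witness j=5)
  i=6: ✓ (witness j=6)
  i=7: ✓ (witness j=8)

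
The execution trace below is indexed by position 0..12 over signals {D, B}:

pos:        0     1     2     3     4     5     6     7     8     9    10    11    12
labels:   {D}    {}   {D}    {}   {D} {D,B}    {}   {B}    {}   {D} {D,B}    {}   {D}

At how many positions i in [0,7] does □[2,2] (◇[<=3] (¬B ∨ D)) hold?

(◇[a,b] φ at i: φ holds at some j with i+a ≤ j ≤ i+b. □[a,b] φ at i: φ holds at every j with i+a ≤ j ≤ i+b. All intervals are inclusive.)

8

Evaluate at each i in [0,7]:
  i=0: ✓ (all of [2,2])
  i=1: ✓ (all of [3,3])
  i=2: ✓ (all of [4,4])
  i=3: ✓ (all of [5,5])
  i=4: ✓ (all of [6,6])
  i=5: ✓ (all of [7,7])
  i=6: ✓ (all of [8,8])
  i=7: ✓ (all of [9,9])
Positions where it holds: {0, 1, 2, 3, 4, 5, 6, 7} → 8.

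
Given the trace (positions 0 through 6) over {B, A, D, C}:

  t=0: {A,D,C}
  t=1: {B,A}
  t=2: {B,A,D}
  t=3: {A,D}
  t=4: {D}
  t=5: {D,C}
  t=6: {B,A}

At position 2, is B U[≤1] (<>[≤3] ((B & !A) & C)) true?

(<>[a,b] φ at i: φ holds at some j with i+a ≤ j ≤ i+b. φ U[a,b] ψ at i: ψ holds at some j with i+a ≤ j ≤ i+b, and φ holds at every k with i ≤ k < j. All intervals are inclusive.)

Need some j in [2,3] with <>[≤3] ((B & !A) & C), and B at every k in [2,j-1].
  j=2: <>[≤3] ((B & !A) & C) — fails (none in [2,5]).
  j=3: <>[≤3] ((B & !A) & C) — fails (none in [3,6]).
No j in the window works → until fails.

No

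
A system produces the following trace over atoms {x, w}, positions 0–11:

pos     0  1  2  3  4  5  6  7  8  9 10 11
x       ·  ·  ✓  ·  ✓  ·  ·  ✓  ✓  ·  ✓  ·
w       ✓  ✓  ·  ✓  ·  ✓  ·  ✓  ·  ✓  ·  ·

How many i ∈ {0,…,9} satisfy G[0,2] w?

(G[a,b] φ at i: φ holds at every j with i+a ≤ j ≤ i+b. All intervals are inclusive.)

Evaluate at each i in [0,9]:
  i=0: ✗ (fails at j=2)
  i=1: ✗ (fails at j=2)
  i=2: ✗ (fails at j=2)
  i=3: ✗ (fails at j=4)
  i=4: ✗ (fails at j=4)
  i=5: ✗ (fails at j=6)
  i=6: ✗ (fails at j=6)
  i=7: ✗ (fails at j=8)
  i=8: ✗ (fails at j=8)
  i=9: ✗ (fails at j=10)
Positions where it holds: {} → 0.

0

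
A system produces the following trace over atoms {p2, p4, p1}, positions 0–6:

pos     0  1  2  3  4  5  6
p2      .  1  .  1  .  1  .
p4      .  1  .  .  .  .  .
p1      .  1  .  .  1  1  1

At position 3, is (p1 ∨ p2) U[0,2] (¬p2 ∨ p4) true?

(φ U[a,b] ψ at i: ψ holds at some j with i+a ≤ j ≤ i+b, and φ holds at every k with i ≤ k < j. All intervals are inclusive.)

True

Need some j in [3,5] with (¬p2 ∨ p4), and (p1 ∨ p2) at every k in [3,j-1].
  j=3: (¬p2 ∨ p4) false.
  j=4: (¬p2 ∨ p4) holds; (p1 ∨ p2) holds at every k in [3,3] → satisfied.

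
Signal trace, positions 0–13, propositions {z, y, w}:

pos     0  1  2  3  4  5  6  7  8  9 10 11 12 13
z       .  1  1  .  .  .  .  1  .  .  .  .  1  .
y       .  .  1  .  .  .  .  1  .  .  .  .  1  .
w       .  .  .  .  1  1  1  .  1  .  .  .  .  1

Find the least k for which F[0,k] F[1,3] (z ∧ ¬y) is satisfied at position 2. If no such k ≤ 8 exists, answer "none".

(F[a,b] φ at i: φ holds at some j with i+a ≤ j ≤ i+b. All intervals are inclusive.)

Scan j = 2,3,… for F[1,3] (z ∧ ¬y):
  j=2: fails
  j=3: fails
  j=4: fails
  j=5: fails
  j=6: fails
  j=7: fails
  j=8: fails
  j=9: fails
  j=10: fails
No j in [2,10] satisfies it → none.

none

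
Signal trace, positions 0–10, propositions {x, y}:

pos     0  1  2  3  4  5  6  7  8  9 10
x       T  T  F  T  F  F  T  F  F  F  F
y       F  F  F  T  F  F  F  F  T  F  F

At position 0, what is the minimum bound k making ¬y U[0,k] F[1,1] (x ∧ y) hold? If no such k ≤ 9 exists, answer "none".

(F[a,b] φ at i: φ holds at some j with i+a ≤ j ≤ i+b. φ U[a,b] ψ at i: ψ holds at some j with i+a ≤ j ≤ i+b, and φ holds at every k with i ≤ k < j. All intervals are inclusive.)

2

Need earliest j ≥ 0 with F[1,1] (x ∧ y), and ¬y at every k in [0,j-1].
  j=0: rhs fails.
  j=1: rhs fails.
  j=2: rhs holds; lhs holds on [0,1]. k = 2.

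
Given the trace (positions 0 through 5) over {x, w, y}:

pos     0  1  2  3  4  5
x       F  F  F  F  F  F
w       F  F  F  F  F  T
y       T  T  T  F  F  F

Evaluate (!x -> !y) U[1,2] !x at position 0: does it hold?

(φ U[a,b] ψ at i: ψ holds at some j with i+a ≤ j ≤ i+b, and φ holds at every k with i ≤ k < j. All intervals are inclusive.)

Does not hold

Need some j in [1,2] with !x, and (!x -> !y) at every k in [0,j-1].
  j=1: !x holds, but (!x -> !y) fails at k=0 → not this j.
  j=2: !x holds, but (!x -> !y) fails at k=0 → not this j.
No j in the window works → until fails.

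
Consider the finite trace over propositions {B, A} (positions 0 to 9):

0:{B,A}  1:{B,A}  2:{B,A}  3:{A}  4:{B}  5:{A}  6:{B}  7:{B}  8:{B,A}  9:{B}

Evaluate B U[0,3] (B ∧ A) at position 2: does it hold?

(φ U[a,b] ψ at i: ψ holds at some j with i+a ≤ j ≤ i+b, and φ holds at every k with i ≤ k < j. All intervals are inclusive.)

Need some j in [2,5] with (B ∧ A), and B at every k in [2,j-1].
  j=2: (B ∧ A) holds; no prefix to check → satisfied.

True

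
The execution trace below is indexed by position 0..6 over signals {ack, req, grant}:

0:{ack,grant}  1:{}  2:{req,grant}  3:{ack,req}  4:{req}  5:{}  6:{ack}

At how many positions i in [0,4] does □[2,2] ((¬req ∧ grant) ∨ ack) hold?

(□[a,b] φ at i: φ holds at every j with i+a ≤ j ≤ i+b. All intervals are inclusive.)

2

Evaluate at each i in [0,4]:
  i=0: ✗ (fails at j=2)
  i=1: ✓ (all of [3,3])
  i=2: ✗ (fails at j=4)
  i=3: ✗ (fails at j=5)
  i=4: ✓ (all of [6,6])
Positions where it holds: {1, 4} → 2.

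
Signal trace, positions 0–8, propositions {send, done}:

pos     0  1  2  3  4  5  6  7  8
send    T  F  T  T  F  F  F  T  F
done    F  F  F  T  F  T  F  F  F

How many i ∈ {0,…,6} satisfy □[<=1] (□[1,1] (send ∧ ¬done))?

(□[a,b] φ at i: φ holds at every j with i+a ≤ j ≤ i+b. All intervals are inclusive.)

0

Evaluate at each i in [0,6]:
  i=0: ✗ (fails at j=0)
  i=1: ✗ (fails at j=2)
  i=2: ✗ (fails at j=2)
  i=3: ✗ (fails at j=3)
  i=4: ✗ (fails at j=4)
  i=5: ✗ (fails at j=5)
  i=6: ✗ (fails at j=7)
Positions where it holds: {} → 0.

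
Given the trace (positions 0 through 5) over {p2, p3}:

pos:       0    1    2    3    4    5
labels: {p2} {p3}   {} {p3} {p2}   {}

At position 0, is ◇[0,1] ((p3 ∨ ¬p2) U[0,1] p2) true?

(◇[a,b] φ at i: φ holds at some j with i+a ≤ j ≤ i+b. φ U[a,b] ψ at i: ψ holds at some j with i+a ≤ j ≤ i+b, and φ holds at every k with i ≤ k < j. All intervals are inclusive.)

Yes

Check ((p3 ∨ ¬p2) U[0,1] p2) at each j in [0,1]:
  j=0: holds
  j=1: fails
Found at j=0 → formula holds.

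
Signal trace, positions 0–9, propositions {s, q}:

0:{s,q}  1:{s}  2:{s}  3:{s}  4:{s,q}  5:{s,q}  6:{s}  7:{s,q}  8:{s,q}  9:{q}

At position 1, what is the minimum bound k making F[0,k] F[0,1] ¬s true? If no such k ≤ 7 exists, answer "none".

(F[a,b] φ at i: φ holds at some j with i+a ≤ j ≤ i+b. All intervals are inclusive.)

7

Scan j = 1,2,… for F[0,1] ¬s:
  j=1: fails
  j=2: fails
  j=3: fails
  j=4: fails
  j=5: fails
  j=6: fails
  j=7: fails
  j=8: holds
First hit at j=8, so smallest k = 8-1 = 7.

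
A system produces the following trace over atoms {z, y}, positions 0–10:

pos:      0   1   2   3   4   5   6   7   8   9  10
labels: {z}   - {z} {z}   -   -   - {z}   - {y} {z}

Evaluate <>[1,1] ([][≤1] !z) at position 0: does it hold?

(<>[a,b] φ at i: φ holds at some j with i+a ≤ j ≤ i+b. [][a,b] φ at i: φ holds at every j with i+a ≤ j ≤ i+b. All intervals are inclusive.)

False

Check [][≤1] !z at each j in [1,1]:
  j=1: fails at 2
No position in the window satisfies it → formula fails.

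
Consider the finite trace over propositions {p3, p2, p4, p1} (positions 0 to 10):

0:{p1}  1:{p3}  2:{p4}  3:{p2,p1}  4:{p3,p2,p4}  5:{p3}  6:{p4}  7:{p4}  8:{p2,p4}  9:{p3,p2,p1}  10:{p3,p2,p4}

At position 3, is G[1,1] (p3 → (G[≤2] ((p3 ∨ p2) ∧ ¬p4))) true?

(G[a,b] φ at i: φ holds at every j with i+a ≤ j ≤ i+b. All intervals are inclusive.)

Check (p3 → (G[≤2] ((p3 ∨ p2) ∧ ¬p4))) at every j in [4,4]:
  j=4: antecedent true; consequent fails at 4 → ✗
Fails at j=4 → formula fails.

False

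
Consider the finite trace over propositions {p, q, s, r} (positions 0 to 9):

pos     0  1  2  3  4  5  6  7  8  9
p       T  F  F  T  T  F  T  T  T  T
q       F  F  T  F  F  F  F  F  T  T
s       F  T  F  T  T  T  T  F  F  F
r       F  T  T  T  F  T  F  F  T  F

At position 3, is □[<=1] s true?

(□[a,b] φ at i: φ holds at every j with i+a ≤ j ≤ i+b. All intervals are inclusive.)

Check s at every j in [3,4]:
  j=3: true
  j=4: true
All positions satisfy it → formula holds.

True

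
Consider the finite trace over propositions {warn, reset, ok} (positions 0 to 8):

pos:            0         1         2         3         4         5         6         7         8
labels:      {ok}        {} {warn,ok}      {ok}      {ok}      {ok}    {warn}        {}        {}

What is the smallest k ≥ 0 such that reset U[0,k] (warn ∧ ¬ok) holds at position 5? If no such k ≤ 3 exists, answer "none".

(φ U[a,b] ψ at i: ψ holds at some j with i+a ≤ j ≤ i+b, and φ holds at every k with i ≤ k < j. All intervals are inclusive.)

Need earliest j ≥ 5 with (warn ∧ ¬ok), and reset at every k in [5,j-1].
  j=5: rhs fails.
  j=6: rhs holds but lhs fails at k=5.
  j=7: rhs fails.
  j=8: rhs fails.
No witness within the range → none.

none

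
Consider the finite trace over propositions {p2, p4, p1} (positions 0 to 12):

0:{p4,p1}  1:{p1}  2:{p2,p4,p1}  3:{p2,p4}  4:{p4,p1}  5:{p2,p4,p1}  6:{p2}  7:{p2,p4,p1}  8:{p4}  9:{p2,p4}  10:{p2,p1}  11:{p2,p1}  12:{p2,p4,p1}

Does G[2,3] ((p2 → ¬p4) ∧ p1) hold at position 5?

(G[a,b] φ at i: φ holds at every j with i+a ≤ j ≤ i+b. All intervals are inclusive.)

Check ((p2 → ¬p4) ∧ p1) at every j in [7,8]:
  j=7: false
  j=8: false
Fails at j=7 → formula fails.

False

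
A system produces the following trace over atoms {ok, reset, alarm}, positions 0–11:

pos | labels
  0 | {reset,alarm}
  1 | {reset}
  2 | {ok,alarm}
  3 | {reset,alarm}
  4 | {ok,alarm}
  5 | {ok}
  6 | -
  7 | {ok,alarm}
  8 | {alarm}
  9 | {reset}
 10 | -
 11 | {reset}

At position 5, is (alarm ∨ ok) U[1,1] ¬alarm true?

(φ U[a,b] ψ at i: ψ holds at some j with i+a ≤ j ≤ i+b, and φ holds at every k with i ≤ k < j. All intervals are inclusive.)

Need some j in [6,6] with ¬alarm, and (alarm ∨ ok) at every k in [5,j-1].
  j=6: ¬alarm holds; (alarm ∨ ok) holds at every k in [5,5] → satisfied.

True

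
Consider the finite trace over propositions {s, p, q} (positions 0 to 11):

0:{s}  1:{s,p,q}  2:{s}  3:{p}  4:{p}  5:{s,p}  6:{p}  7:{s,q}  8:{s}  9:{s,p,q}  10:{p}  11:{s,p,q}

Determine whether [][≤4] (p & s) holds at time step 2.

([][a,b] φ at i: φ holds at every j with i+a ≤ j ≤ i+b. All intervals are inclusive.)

No

Check (p & s) at every j in [2,6]:
  j=2: false
  j=3: false
  j=4: false
  j=5: true
  j=6: false
Fails at j=2 → formula fails.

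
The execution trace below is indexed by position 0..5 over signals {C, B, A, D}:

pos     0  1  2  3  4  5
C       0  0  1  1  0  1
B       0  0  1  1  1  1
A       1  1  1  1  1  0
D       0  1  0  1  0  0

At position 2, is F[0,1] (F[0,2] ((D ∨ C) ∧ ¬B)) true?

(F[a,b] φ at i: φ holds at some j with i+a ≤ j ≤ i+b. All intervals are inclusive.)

Check F[0,2] ((D ∨ C) ∧ ¬B) at each j in [2,3]:
  j=2: fails (none in [2,4])
  j=3: fails (none in [3,5])
No position in the window satisfies it → formula fails.

False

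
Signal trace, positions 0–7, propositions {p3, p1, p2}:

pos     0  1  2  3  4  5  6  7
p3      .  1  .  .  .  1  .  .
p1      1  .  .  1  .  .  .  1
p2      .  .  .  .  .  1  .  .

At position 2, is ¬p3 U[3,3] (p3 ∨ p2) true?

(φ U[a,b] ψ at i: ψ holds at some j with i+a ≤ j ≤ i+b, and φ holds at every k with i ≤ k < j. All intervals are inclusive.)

Need some j in [5,5] with (p3 ∨ p2), and ¬p3 at every k in [2,j-1].
  j=5: (p3 ∨ p2) holds; ¬p3 holds at every k in [2,4] → satisfied.

Holds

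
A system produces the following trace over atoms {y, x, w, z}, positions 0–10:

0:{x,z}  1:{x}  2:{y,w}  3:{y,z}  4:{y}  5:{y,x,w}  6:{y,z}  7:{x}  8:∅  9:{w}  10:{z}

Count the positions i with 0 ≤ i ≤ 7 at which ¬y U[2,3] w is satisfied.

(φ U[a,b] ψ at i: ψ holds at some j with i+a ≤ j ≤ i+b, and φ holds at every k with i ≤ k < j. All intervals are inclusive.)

Evaluate at each i in [0,7]:
  i=0: ✓ (rhs at j=2; lhs holds on [0,1])
  i=1: ✗ (no rhs in [3,4])
  i=2: ✗ (lhs fails at k=2 before rhs at j=5)
  i=3: ✗ (lhs fails at k=3 before rhs at j=5)
  i=4: ✗ (no rhs in [6,7])
  i=5: ✗ (no rhs in [7,8])
  i=6: ✗ (lhs fails at k=6 before rhs at j=9)
  i=7: ✓ (rhs at j=9; lhs holds on [7,8])
Positions where it holds: {0, 7} → 2.

2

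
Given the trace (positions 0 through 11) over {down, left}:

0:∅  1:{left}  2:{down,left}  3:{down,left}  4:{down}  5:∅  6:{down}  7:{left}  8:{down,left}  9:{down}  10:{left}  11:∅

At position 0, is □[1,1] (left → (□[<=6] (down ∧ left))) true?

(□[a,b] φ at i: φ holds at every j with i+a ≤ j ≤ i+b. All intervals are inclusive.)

False

Check (left → (□[<=6] (down ∧ left))) at every j in [1,1]:
  j=1: antecedent true; consequent fails at 1 → ✗
Fails at j=1 → formula fails.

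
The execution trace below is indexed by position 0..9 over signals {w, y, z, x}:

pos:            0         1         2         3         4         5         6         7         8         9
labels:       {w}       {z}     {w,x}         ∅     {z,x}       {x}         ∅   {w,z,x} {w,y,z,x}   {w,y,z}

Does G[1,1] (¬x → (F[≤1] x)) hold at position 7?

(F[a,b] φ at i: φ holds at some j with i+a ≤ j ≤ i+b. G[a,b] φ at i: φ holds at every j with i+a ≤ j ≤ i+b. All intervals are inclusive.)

Yes

Check (¬x → (F[≤1] x)) at every j in [8,8]:
  j=8: antecedent false → ✓
All positions satisfy it → formula holds.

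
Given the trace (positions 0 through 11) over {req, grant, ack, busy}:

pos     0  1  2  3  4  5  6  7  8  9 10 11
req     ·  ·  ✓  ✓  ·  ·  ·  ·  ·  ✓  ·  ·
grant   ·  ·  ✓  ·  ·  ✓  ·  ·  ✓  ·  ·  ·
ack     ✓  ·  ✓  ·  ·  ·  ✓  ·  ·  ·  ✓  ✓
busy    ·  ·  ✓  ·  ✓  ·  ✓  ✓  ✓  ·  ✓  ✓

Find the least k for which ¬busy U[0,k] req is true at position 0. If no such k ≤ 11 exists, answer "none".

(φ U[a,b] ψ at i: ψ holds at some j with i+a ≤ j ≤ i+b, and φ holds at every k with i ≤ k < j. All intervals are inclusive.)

Need earliest j ≥ 0 with req, and ¬busy at every k in [0,j-1].
  j=0: rhs fails.
  j=1: rhs fails.
  j=2: rhs holds; lhs holds on [0,1]. k = 2.

2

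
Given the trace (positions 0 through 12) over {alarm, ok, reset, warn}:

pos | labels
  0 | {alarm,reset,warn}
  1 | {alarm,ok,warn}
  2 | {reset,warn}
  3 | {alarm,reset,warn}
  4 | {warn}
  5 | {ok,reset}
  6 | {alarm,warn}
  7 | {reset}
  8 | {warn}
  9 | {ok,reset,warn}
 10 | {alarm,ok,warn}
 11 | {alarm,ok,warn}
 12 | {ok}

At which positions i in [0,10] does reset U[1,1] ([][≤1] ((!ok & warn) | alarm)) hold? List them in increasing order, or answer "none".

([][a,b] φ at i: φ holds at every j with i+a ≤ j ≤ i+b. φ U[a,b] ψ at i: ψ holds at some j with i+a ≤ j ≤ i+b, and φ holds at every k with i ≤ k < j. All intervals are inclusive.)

0, 2, 9

Evaluate at each i in [0,10]:
  i=0: ✓ (rhs at j=1; lhs holds on [0,0])
  i=1: ✗ (lhs fails at k=1 before rhs at j=2)
  i=2: ✓ (rhs at j=3; lhs holds on [2,2])
  i=3: ✗ (no rhs in [4,4])
  i=4: ✗ (no rhs in [5,5])
  i=5: ✗ (no rhs in [6,6])
  i=6: ✗ (no rhs in [7,7])
  i=7: ✗ (no rhs in [8,8])
  i=8: ✗ (no rhs in [9,9])
  i=9: ✓ (rhs at j=10; lhs holds on [9,9])
  i=10: ✗ (no rhs in [11,11])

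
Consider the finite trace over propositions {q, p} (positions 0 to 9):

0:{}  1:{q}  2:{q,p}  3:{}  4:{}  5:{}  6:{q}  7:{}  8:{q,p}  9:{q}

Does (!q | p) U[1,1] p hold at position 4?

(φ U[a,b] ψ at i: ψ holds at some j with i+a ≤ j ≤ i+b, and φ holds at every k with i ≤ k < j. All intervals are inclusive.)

Need some j in [5,5] with p, and (!q | p) at every k in [4,j-1].
  j=5: p false.
No j in the window works → until fails.

False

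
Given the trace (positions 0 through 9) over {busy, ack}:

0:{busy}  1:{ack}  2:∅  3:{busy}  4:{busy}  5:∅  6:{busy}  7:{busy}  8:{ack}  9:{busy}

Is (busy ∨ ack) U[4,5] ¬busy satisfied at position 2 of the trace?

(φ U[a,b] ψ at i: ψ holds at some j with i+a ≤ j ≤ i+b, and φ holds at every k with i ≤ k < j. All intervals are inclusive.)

Need some j in [6,7] with ¬busy, and (busy ∨ ack) at every k in [2,j-1].
  j=6: ¬busy false.
  j=7: ¬busy false.
No j in the window works → until fails.

False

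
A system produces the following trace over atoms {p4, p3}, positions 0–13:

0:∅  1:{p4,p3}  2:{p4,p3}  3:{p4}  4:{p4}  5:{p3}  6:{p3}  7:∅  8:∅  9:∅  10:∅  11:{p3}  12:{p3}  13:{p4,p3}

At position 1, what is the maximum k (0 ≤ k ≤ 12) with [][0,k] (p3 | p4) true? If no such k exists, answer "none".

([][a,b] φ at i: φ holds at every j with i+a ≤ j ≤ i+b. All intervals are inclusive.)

(p3 | p4) must hold from j=1 onward; find where it first fails.
  j=1: holds
  j=2: holds
  j=3: holds
  j=4: holds
  j=5: holds
  j=6: holds
  j=7: fails
Holds on [1,6], so largest k = 5.

5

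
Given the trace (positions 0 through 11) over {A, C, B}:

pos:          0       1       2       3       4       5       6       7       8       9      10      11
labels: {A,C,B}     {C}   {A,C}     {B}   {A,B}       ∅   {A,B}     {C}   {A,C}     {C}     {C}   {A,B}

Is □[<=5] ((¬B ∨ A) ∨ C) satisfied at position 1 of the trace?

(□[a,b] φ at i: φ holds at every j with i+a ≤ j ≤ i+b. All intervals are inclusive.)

No

Check ((¬B ∨ A) ∨ C) at every j in [1,6]:
  j=1: true
  j=2: true
  j=3: false
  j=4: true
  j=5: true
  j=6: true
Fails at j=3 → formula fails.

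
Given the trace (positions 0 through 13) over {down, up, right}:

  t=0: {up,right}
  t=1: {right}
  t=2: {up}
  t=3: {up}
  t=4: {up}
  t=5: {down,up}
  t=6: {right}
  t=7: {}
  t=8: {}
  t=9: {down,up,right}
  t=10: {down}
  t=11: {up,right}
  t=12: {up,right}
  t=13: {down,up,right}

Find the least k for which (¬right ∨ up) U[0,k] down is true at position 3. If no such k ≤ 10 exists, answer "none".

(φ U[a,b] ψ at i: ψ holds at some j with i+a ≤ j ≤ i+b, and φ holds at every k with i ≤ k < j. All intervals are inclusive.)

2

Need earliest j ≥ 3 with down, and (¬right ∨ up) at every k in [3,j-1].
  j=3: rhs fails.
  j=4: rhs fails.
  j=5: rhs holds; lhs holds on [3,4]. k = 2.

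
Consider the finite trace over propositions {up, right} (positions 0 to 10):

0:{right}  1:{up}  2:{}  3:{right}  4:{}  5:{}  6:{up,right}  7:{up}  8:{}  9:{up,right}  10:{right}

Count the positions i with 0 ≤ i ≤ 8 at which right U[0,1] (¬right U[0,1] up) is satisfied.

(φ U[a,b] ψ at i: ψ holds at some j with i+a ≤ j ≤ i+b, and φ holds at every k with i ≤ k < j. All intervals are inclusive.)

Evaluate at each i in [0,8]:
  i=0: ✓ (rhs at j=1; lhs holds on [0,0])
  i=1: ✓ (rhs at j=1)
  i=2: ✗ (no rhs in [2,3])
  i=3: ✗ (no rhs in [3,4])
  i=4: ✗ (lhs fails at k=4 before rhs at j=5)
  i=5: ✓ (rhs at j=5)
  i=6: ✓ (rhs at j=6)
  i=7: ✓ (rhs at j=7)
  i=8: ✓ (rhs at j=8)
Positions where it holds: {0, 1, 5, 6, 7, 8} → 6.

6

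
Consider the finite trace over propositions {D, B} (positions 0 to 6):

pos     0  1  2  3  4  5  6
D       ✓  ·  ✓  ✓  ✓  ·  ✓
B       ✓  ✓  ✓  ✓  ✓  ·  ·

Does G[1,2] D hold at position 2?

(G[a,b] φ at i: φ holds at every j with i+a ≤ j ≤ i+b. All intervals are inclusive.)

Check D at every j in [3,4]:
  j=3: true
  j=4: true
All positions satisfy it → formula holds.

True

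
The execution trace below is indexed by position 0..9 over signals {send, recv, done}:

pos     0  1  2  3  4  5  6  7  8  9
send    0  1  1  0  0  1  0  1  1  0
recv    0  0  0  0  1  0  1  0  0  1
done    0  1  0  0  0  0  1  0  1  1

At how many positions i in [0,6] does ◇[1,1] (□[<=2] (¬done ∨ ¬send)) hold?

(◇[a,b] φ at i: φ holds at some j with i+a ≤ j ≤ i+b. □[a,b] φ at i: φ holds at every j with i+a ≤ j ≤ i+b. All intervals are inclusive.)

4

Evaluate at each i in [0,6]:
  i=0: ✗ (none in [1,1])
  i=1: ✓ (witness j=2)
  i=2: ✓ (witness j=3)
  i=3: ✓ (witness j=4)
  i=4: ✓ (witness j=5)
  i=5: ✗ (none in [6,6])
  i=6: ✗ (none in [7,7])
Positions where it holds: {1, 2, 3, 4} → 4.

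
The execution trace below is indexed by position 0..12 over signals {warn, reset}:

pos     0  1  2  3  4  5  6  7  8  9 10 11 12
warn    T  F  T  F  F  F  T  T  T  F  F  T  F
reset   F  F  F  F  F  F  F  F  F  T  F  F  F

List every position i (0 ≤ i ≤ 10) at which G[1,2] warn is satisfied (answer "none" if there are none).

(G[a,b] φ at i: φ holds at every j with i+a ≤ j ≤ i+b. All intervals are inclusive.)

5, 6

Evaluate at each i in [0,10]:
  i=0: ✗ (fails at j=1)
  i=1: ✗ (fails at j=3)
  i=2: ✗ (fails at j=3)
  i=3: ✗ (fails at j=4)
  i=4: ✗ (fails at j=5)
  i=5: ✓ (all of [6,7])
  i=6: ✓ (all of [7,8])
  i=7: ✗ (fails at j=9)
  i=8: ✗ (fails at j=9)
  i=9: ✗ (fails at j=10)
  i=10: ✗ (fails at j=12)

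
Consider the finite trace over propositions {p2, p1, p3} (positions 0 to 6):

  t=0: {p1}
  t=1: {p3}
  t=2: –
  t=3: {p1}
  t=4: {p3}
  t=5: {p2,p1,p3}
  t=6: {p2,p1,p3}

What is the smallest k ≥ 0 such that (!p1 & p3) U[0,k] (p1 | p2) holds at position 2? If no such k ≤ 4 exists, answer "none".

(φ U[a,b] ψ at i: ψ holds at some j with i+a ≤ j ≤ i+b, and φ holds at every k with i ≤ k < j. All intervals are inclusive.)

Need earliest j ≥ 2 with (p1 | p2), and (!p1 & p3) at every k in [2,j-1].
  j=2: rhs fails.
  j=3: rhs holds but lhs fails at k=2.
  j=4: rhs fails.
  j=5: rhs holds but lhs fails at k=2.
  j=6: rhs holds but lhs fails at k=2.
No witness within the range → none.

none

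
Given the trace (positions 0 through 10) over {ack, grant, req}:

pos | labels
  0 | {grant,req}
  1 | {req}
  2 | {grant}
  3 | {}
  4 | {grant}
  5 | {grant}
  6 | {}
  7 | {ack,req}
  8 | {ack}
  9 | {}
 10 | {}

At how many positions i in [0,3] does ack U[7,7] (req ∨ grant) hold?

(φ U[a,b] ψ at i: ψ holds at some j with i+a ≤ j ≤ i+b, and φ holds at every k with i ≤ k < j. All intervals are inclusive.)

Evaluate at each i in [0,3]:
  i=0: ✗ (lhs fails at k=0 before rhs at j=7)
  i=1: ✗ (no rhs in [8,8])
  i=2: ✗ (no rhs in [9,9])
  i=3: ✗ (no rhs in [10,10])
Positions where it holds: {} → 0.

0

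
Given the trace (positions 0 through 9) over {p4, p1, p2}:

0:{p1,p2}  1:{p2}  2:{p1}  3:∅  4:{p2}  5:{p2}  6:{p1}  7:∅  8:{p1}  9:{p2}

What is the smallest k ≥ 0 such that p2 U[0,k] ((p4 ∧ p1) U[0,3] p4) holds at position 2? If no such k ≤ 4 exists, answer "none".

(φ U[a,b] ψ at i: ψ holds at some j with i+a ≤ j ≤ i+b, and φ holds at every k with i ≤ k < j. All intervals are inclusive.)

Need earliest j ≥ 2 with ((p4 ∧ p1) U[0,3] p4), and p2 at every k in [2,j-1].
  j=2: rhs fails.
  j=3: rhs fails.
  j=4: rhs fails.
  j=5: rhs fails.
  j=6: rhs fails.
No witness within the range → none.

none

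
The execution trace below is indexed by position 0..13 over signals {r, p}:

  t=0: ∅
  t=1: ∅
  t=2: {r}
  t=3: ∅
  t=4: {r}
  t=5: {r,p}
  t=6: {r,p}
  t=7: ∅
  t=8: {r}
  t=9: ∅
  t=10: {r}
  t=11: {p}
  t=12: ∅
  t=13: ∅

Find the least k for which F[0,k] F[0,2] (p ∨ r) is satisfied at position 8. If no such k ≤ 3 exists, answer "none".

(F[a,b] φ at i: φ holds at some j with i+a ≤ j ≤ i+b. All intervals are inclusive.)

0

Scan j = 8,9,… for F[0,2] (p ∨ r):
  j=8: holds
First hit at j=8, so smallest k = 8-8 = 0.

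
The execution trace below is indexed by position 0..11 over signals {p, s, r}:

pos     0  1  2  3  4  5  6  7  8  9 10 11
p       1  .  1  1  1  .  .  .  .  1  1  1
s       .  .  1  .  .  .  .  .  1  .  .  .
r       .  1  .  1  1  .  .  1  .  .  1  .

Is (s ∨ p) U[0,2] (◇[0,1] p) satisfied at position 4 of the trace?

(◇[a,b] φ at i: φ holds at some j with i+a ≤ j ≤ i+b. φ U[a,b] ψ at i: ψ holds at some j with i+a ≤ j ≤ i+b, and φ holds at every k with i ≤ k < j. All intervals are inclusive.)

Need some j in [4,6] with ◇[0,1] p, and (s ∨ p) at every k in [4,j-1].
  j=4: ◇[0,1] p holds; no prefix to check → satisfied.

True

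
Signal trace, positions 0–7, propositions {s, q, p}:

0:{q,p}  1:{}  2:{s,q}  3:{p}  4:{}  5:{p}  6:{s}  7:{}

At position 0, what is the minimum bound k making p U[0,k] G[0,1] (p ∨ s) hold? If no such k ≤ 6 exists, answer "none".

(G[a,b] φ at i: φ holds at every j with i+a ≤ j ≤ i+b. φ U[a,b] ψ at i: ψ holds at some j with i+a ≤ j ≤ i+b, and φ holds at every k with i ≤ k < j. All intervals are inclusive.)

none

Need earliest j ≥ 0 with G[0,1] (p ∨ s), and p at every k in [0,j-1].
  j=0: rhs fails.
  j=1: rhs fails.
  j=2: rhs holds but lhs fails at k=1.
  j=3: rhs fails.
  j=4: rhs fails.
  j=5: rhs holds but lhs fails at k=1.
  j=6: rhs fails.
No witness within the range → none.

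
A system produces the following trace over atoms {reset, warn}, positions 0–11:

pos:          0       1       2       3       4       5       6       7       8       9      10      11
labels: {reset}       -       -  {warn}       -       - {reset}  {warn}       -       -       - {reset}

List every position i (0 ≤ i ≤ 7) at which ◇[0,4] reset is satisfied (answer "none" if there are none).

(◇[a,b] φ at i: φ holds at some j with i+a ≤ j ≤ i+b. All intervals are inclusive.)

Evaluate at each i in [0,7]:
  i=0: ✓ (witness j=0)
  i=1: ✗ (none in [1,5])
  i=2: ✓ (witness j=6)
  i=3: ✓ (witness j=6)
  i=4: ✓ (witness j=6)
  i=5: ✓ (witness j=6)
  i=6: ✓ (witness j=6)
  i=7: ✓ (witness j=11)

0, 2, 3, 4, 5, 6, 7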